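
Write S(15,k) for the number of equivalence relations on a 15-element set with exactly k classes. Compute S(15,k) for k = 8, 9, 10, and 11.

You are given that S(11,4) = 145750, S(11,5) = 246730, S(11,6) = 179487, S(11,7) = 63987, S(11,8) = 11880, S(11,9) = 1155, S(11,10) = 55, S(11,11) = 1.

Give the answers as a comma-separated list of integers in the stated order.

@12  (12,5):246730·5+145750→1379400, (12,6):179487·6+246730→1323652, (12,7):63987·7+179487→627396, (12,8):11880·8+63987→159027, (12,9):1155·9+11880→22275, (12,10):55·10+1155→1705, (12,11):1·11+55→66
@13  (13,6):1323652·6+1379400→9321312, (13,7):627396·7+1323652→5715424, (13,8):159027·8+627396→1899612, (13,9):22275·9+159027→359502, (13,10):1705·10+22275→39325, (13,11):66·11+1705→2431
@14  (14,7):5715424·7+9321312→49329280, (14,8):1899612·8+5715424→20912320, (14,9):359502·9+1899612→5135130, (14,10):39325·10+359502→752752, (14,11):2431·11+39325→66066
@15  (15,8):20912320·8+49329280→216627840, (15,9):5135130·9+20912320→67128490, (15,10):752752·10+5135130→12662650, (15,11):66066·11+752752→1479478
Read S(15,8) = 216627840, S(15,9) = 67128490, S(15,10) = 12662650, S(15,11) = 1479478.

216627840, 67128490, 12662650, 1479478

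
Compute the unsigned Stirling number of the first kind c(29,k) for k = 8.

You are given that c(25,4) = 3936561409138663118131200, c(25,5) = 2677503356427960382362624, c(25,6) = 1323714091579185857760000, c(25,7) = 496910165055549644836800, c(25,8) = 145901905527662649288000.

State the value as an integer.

row 26: T[26][5]=25·2677503356427960382362624+3936561409138663118131200=70874145319837672677196800  T[26][6]=25·1323714091579185857760000+2677503356427960382362624=35770355645907606826362624  T[26][7]=25·496910165055549644836800+1323714091579185857760000=13746468217967926978680000  T[26][8]=25·145901905527662649288000+496910165055549644836800=4144457803247115877036800
row 27: T[27][6]=26·35770355645907606826362624+70874145319837672677196800=1000903392113435450162625024  T[27][7]=26·13746468217967926978680000+35770355645907606826362624=393178529313073708272042624  T[27][8]=26·4144457803247115877036800+13746468217967926978680000=121502371102392939781636800
row 28: T[28][7]=27·393178529313073708272042624+1000903392113435450162625024=11616723683566425573507775872  T[28][8]=27·121502371102392939781636800+393178529313073708272042624=3673742549077683082376236224
row 29: T[29][8]=28·3673742549077683082376236224+11616723683566425573507775872=114481515057741551880042390144
Read c(29,8) = 114481515057741551880042390144.

114481515057741551880042390144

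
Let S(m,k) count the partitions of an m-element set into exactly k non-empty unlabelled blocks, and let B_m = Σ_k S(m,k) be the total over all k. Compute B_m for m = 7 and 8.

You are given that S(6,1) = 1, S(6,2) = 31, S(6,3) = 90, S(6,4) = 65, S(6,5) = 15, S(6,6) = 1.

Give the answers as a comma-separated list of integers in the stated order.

877, 4140

[7] T[7,1]:1*1+0=1 · T[7,2]:2*31+1=63 · T[7,3]:3*90+31=301 · T[7,4]:4*65+90=350 · T[7,5]:5*15+65=140 · T[7,6]:6*1+15=21 · T[7,7]:7*0+1=1
[8] T[8,1]:1*1+0=1 · T[8,2]:2*63+1=127 · T[8,3]:3*301+63=966 · T[8,4]:4*350+301=1701 · T[8,5]:5*140+350=1050 · T[8,6]:6*21+140=266 · T[8,7]:7*1+21=28 · T[8,8]:8*0+1=1
B_7 = ΣS(7,k) = 1+63+301+350+140+21+1 = 877
B_8 = ΣS(8,k) = 1+127+966+1701+1050+266+28+1 = 4140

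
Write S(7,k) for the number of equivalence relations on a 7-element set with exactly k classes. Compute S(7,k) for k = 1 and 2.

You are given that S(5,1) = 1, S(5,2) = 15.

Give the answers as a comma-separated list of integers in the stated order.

[6] T[6,1]:1*1+0=1 · T[6,2]:2*15+1=31
[7] T[7,1]:1*1+0=1 · T[7,2]:2*31+1=63
Read S(7,1) = 1, S(7,2) = 63.

1, 63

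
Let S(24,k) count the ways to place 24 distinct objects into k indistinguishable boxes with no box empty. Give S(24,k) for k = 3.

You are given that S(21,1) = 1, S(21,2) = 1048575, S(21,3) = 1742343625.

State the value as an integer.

row 22: T[22][1]=1·1+0=1  T[22][2]=2·1048575+1=2097151  T[22][3]=3·1742343625+1048575=5228079450
row 23: T[23][2]=2·2097151+1=4194303  T[23][3]=3·5228079450+2097151=15686335501
row 24: T[24][3]=3·15686335501+4194303=47063200806
Read S(24,3) = 47063200806.

47063200806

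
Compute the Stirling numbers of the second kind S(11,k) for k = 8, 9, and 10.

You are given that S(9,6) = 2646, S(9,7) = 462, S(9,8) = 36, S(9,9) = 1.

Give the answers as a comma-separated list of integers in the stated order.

row 10: T[10][7]=7·462+2646=5880  T[10][8]=8·36+462=750  T[10][9]=9·1+36=45  T[10][10]=10·0+1=1
row 11: T[11][8]=8·750+5880=11880  T[11][9]=9·45+750=1155  T[11][10]=10·1+45=55
Read S(11,8) = 11880, S(11,9) = 1155, S(11,10) = 55.

11880, 1155, 55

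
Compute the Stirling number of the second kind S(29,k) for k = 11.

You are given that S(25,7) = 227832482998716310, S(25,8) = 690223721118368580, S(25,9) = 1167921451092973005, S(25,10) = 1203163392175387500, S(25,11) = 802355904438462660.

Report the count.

18059551225961878690915

i=26: T(26,8)=227832482998716310+8·690223721118368580=5749622251945664950 | T(26,9)=690223721118368580+9·1167921451092973005=11201516780955125625 | T(26,10)=1167921451092973005+10·1203163392175387500=13199555372846848005 | T(26,11)=1203163392175387500+11·802355904438462660=10029078340998476760
i=27: T(27,9)=5749622251945664950+9·11201516780955125625=106563273280541795575 | T(27,10)=11201516780955125625+10·13199555372846848005=143197070509423605675 | T(27,11)=13199555372846848005+11·10029078340998476760=123519417123830092365
i=28: T(28,10)=106563273280541795575+10·143197070509423605675=1538533978374777852325 | T(28,11)=143197070509423605675+11·123519417123830092365=1501910658871554621690
i=29: T(29,11)=1538533978374777852325+11·1501910658871554621690=18059551225961878690915
Read S(29,11) = 18059551225961878690915.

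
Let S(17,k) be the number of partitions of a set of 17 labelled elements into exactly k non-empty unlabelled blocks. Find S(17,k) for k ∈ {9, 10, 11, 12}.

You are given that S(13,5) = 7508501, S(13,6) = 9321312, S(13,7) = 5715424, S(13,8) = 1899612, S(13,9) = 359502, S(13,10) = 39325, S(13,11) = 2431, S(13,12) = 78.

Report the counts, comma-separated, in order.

row 14: T[14][6]=6·9321312+7508501=63436373  T[14][7]=7·5715424+9321312=49329280  T[14][8]=8·1899612+5715424=20912320  T[14][9]=9·359502+1899612=5135130  T[14][10]=10·39325+359502=752752  T[14][11]=11·2431+39325=66066  T[14][12]=12·78+2431=3367
row 15: T[15][7]=7·49329280+63436373=408741333  T[15][8]=8·20912320+49329280=216627840  T[15][9]=9·5135130+20912320=67128490  T[15][10]=10·752752+5135130=12662650  T[15][11]=11·66066+752752=1479478  T[15][12]=12·3367+66066=106470
row 16: T[16][8]=8·216627840+408741333=2141764053  T[16][9]=9·67128490+216627840=820784250  T[16][10]=10·12662650+67128490=193754990  T[16][11]=11·1479478+12662650=28936908  T[16][12]=12·106470+1479478=2757118
row 17: T[17][9]=9·820784250+2141764053=9528822303  T[17][10]=10·193754990+820784250=2758334150  T[17][11]=11·28936908+193754990=512060978  T[17][12]=12·2757118+28936908=62022324
Read S(17,9) = 9528822303, S(17,10) = 2758334150, S(17,11) = 512060978, S(17,12) = 62022324.

9528822303, 2758334150, 512060978, 62022324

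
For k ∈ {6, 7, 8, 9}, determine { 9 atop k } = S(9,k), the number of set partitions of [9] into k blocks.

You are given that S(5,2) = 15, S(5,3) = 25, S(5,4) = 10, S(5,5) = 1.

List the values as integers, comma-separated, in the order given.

i=6: T(6,3)=15+3·25=90 | T(6,4)=25+4·10=65 | T(6,5)=10+5·1=15 | T(6,6)=1+6·0=1
i=7: T(7,4)=90+4·65=350 | T(7,5)=65+5·15=140 | T(7,6)=15+6·1=21 | T(7,7)=1+7·0=1
i=8: T(8,5)=350+5·140=1050 | T(8,6)=140+6·21=266 | T(8,7)=21+7·1=28 | T(8,8)=1+8·0=1
i=9: T(9,6)=1050+6·266=2646 | T(9,7)=266+7·28=462 | T(9,8)=28+8·1=36 | T(9,9)=1+9·0=1
Read S(9,6) = 2646, S(9,7) = 462, S(9,8) = 36, S(9,9) = 1.

2646, 462, 36, 1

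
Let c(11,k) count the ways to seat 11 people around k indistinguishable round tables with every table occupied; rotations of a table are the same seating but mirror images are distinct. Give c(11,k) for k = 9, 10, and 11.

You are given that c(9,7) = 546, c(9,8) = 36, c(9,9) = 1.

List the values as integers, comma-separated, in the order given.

@10  (10,8):36·9+546→870, (10,9):1·9+36→45, (10,10):0·9+1→1
@11  (11,9):45·10+870→1320, (11,10):1·10+45→55, (11,11):0·10+1→1
Read c(11,9) = 1320, c(11,10) = 55, c(11,11) = 1.

1320, 55, 1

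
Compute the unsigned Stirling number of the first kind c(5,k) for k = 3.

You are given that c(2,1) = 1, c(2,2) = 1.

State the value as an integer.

[3] T[3,1]:2*1+0=2 · T[3,2]:2*1+1=3 · T[3,3]:2*0+1=1
[4] T[4,2]:3*3+2=11 · T[4,3]:3*1+3=6
[5] T[5,3]:4*6+11=35
Read c(5,3) = 35.

35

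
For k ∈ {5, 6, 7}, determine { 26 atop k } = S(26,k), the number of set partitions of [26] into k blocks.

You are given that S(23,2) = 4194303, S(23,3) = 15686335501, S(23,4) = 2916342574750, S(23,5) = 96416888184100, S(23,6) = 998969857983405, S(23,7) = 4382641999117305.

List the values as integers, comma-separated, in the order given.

12230196160292565, 224595186974125331, 1631853797991016600

@24  (24,3):15686335501·3+4194303→47063200806, (24,4):2916342574750·4+15686335501→11681056634501, (24,5):96416888184100·5+2916342574750→485000783495250, (24,6):998969857983405·6+96416888184100→6090236036084530, (24,7):4382641999117305·7+998969857983405→31677463851804540
@25  (25,4):11681056634501·4+47063200806→46771289738810, (25,5):485000783495250·5+11681056634501→2436684974110751, (25,6):6090236036084530·6+485000783495250→37026417000002430, (25,7):31677463851804540·7+6090236036084530→227832482998716310
@26  (26,5):2436684974110751·5+46771289738810→12230196160292565, (26,6):37026417000002430·6+2436684974110751→224595186974125331, (26,7):227832482998716310·7+37026417000002430→1631853797991016600
Read S(26,5) = 12230196160292565, S(26,6) = 224595186974125331, S(26,7) = 1631853797991016600.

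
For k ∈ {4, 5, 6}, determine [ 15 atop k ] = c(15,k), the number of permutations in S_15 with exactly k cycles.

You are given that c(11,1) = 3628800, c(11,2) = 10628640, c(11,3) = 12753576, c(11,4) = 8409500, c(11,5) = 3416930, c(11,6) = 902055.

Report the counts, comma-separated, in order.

310989260400, 159721605680, 56663366760

i=12: T(12,1)=0+11·3628800=39916800 | T(12,2)=3628800+11·10628640=120543840 | T(12,3)=10628640+11·12753576=150917976 | T(12,4)=12753576+11·8409500=105258076 | T(12,5)=8409500+11·3416930=45995730 | T(12,6)=3416930+11·902055=13339535
i=13: T(13,2)=39916800+12·120543840=1486442880 | T(13,3)=120543840+12·150917976=1931559552 | T(13,4)=150917976+12·105258076=1414014888 | T(13,5)=105258076+12·45995730=657206836 | T(13,6)=45995730+12·13339535=206070150
i=14: T(14,3)=1486442880+13·1931559552=26596717056 | T(14,4)=1931559552+13·1414014888=20313753096 | T(14,5)=1414014888+13·657206836=9957703756 | T(14,6)=657206836+13·206070150=3336118786
i=15: T(15,4)=26596717056+14·20313753096=310989260400 | T(15,5)=20313753096+14·9957703756=159721605680 | T(15,6)=9957703756+14·3336118786=56663366760
Read c(15,4) = 310989260400, c(15,5) = 159721605680, c(15,6) = 56663366760.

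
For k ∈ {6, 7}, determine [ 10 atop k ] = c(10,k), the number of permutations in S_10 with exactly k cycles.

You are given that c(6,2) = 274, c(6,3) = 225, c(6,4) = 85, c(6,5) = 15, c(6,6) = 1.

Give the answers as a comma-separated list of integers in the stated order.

i=7: T(7,3)=274+6·225=1624 | T(7,4)=225+6·85=735 | T(7,5)=85+6·15=175 | T(7,6)=15+6·1=21 | T(7,7)=1+6·0=1
i=8: T(8,4)=1624+7·735=6769 | T(8,5)=735+7·175=1960 | T(8,6)=175+7·21=322 | T(8,7)=21+7·1=28
i=9: T(9,5)=6769+8·1960=22449 | T(9,6)=1960+8·322=4536 | T(9,7)=322+8·28=546
i=10: T(10,6)=22449+9·4536=63273 | T(10,7)=4536+9·546=9450
Read c(10,6) = 63273, c(10,7) = 9450.

63273, 9450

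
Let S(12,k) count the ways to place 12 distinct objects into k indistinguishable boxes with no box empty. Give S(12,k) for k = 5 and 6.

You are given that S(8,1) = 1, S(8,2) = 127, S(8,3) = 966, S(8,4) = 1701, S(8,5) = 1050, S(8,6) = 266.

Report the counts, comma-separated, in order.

@9  (9,2):127·2+1→255, (9,3):966·3+127→3025, (9,4):1701·4+966→7770, (9,5):1050·5+1701→6951, (9,6):266·6+1050→2646
@10  (10,3):3025·3+255→9330, (10,4):7770·4+3025→34105, (10,5):6951·5+7770→42525, (10,6):2646·6+6951→22827
@11  (11,4):34105·4+9330→145750, (11,5):42525·5+34105→246730, (11,6):22827·6+42525→179487
@12  (12,5):246730·5+145750→1379400, (12,6):179487·6+246730→1323652
Read S(12,5) = 1379400, S(12,6) = 1323652.

1379400, 1323652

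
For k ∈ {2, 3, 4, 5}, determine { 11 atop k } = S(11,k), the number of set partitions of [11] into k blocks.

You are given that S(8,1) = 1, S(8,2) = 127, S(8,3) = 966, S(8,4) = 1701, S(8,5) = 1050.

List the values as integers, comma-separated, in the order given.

1023, 28501, 145750, 246730

r9: T_9,1=1×1+0=1; T_9,2=2×127+1=255; T_9,3=3×966+127=3025; T_9,4=4×1701+966=7770; T_9,5=5×1050+1701=6951
r10: T_10,1=1×1+0=1; T_10,2=2×255+1=511; T_10,3=3×3025+255=9330; T_10,4=4×7770+3025=34105; T_10,5=5×6951+7770=42525
r11: T_11,2=2×511+1=1023; T_11,3=3×9330+511=28501; T_11,4=4×34105+9330=145750; T_11,5=5×42525+34105=246730
Read S(11,2) = 1023, S(11,3) = 28501, S(11,4) = 145750, S(11,5) = 246730.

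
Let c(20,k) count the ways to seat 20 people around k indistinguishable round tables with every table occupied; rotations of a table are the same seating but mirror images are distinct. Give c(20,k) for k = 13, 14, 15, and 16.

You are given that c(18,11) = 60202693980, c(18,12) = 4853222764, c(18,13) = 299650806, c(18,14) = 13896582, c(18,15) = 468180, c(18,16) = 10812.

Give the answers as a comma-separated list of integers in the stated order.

i=19: T(19,12)=60202693980+18·4853222764=147560703732 | T(19,13)=4853222764+18·299650806=10246937272 | T(19,14)=299650806+18·13896582=549789282 | T(19,15)=13896582+18·468180=22323822 | T(19,16)=468180+18·10812=662796
i=20: T(20,13)=147560703732+19·10246937272=342252511900 | T(20,14)=10246937272+19·549789282=20692933630 | T(20,15)=549789282+19·22323822=973941900 | T(20,16)=22323822+19·662796=34916946
Read c(20,13) = 342252511900, c(20,14) = 20692933630, c(20,15) = 973941900, c(20,16) = 34916946.

342252511900, 20692933630, 973941900, 34916946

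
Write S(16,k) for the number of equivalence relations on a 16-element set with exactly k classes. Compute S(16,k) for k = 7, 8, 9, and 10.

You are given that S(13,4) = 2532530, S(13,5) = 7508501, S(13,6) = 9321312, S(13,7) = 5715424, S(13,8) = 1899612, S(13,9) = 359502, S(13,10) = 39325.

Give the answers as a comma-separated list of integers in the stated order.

3281882604, 2141764053, 820784250, 193754990

i=14: T(14,5)=2532530+5·7508501=40075035 | T(14,6)=7508501+6·9321312=63436373 | T(14,7)=9321312+7·5715424=49329280 | T(14,8)=5715424+8·1899612=20912320 | T(14,9)=1899612+9·359502=5135130 | T(14,10)=359502+10·39325=752752
i=15: T(15,6)=40075035+6·63436373=420693273 | T(15,7)=63436373+7·49329280=408741333 | T(15,8)=49329280+8·20912320=216627840 | T(15,9)=20912320+9·5135130=67128490 | T(15,10)=5135130+10·752752=12662650
i=16: T(16,7)=420693273+7·408741333=3281882604 | T(16,8)=408741333+8·216627840=2141764053 | T(16,9)=216627840+9·67128490=820784250 | T(16,10)=67128490+10·12662650=193754990
Read S(16,7) = 3281882604, S(16,8) = 2141764053, S(16,9) = 820784250, S(16,10) = 193754990.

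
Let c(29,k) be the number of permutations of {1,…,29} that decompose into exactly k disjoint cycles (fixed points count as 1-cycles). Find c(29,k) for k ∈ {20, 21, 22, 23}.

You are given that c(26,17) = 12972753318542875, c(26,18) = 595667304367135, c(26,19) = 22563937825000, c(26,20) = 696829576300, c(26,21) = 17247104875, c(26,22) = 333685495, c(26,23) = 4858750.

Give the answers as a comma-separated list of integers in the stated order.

124243455209483610, 4285624815406935, 123268226851770, 2918785153245

r27: T_27,18=26×595667304367135+12972753318542875=28460103232088385; T_27,19=26×22563937825000+595667304367135=1182329687817135; T_27,20=26×696829576300+22563937825000=40681506808800; T_27,21=26×17247104875+696829576300=1145254303050; T_27,22=26×333685495+17247104875=25922927745; T_27,23=26×4858750+333685495=460012995
r28: T_28,19=27×1182329687817135+28460103232088385=60383004803151030; T_28,20=27×40681506808800+1182329687817135=2280730371654735; T_28,21=27×1145254303050+40681506808800=71603372991150; T_28,22=27×25922927745+1145254303050=1845173352165; T_28,23=27×460012995+25922927745=38343278610
r29: T_29,20=28×2280730371654735+60383004803151030=124243455209483610; T_29,21=28×71603372991150+2280730371654735=4285624815406935; T_29,22=28×1845173352165+71603372991150=123268226851770; T_29,23=28×38343278610+1845173352165=2918785153245
Read c(29,20) = 124243455209483610, c(29,21) = 4285624815406935, c(29,22) = 123268226851770, c(29,23) = 2918785153245.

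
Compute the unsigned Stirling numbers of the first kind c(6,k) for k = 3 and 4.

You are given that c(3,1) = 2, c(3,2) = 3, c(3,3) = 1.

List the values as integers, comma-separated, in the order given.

@4  (4,1):2·3+0→6, (4,2):3·3+2→11, (4,3):1·3+3→6, (4,4):0·3+1→1
@5  (5,2):11·4+6→50, (5,3):6·4+11→35, (5,4):1·4+6→10
@6  (6,3):35·5+50→225, (6,4):10·5+35→85
Read c(6,3) = 225, c(6,4) = 85.

225, 85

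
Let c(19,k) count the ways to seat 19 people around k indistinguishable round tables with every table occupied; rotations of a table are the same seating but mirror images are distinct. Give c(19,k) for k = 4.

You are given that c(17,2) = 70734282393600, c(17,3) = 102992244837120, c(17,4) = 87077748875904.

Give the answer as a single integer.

r18: T_18,3=17×102992244837120+70734282393600=1821602444624640; T_18,4=17×87077748875904+102992244837120=1583313975727488
r19: T_19,4=18×1583313975727488+1821602444624640=30321254007719424
Read c(19,4) = 30321254007719424.

30321254007719424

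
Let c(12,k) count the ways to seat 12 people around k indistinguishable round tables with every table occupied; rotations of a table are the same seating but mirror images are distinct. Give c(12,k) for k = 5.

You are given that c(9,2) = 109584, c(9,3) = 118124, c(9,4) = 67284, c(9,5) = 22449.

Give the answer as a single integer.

45995730

[10] T[10,3]:9*118124+109584=1172700 · T[10,4]:9*67284+118124=723680 · T[10,5]:9*22449+67284=269325
[11] T[11,4]:10*723680+1172700=8409500 · T[11,5]:10*269325+723680=3416930
[12] T[12,5]:11*3416930+8409500=45995730
Read c(12,5) = 45995730.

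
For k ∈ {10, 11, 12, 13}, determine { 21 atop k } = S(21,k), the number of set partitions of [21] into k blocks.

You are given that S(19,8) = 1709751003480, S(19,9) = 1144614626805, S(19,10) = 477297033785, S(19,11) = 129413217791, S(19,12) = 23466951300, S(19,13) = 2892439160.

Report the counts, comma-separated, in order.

row 20: T[20][9]=9·1144614626805+1709751003480=12011282644725  T[20][10]=10·477297033785+1144614626805=5917584964655  T[20][11]=11·129413217791+477297033785=1900842429486  T[20][12]=12·23466951300+129413217791=411016633391  T[20][13]=13·2892439160+23466951300=61068660380
row 21: T[21][10]=10·5917584964655+12011282644725=71187132291275  T[21][11]=11·1900842429486+5917584964655=26826851689001  T[21][12]=12·411016633391+1900842429486=6833042030178  T[21][13]=13·61068660380+411016633391=1204909218331
Read S(21,10) = 71187132291275, S(21,11) = 26826851689001, S(21,12) = 6833042030178, S(21,13) = 1204909218331.

71187132291275, 26826851689001, 6833042030178, 1204909218331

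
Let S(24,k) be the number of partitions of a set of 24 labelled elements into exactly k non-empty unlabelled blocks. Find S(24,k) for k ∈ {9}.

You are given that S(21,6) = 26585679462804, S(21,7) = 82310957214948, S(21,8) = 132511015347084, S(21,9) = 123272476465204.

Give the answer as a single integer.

120622574326072500

i=22: T(22,7)=26585679462804+7·82310957214948=602762379967440 | T(22,8)=82310957214948+8·132511015347084=1142399079991620 | T(22,9)=132511015347084+9·123272476465204=1241963303533920
i=23: T(23,8)=602762379967440+8·1142399079991620=9741955019900400 | T(23,9)=1142399079991620+9·1241963303533920=12320068811796900
i=24: T(24,9)=9741955019900400+9·12320068811796900=120622574326072500
Read S(24,9) = 120622574326072500.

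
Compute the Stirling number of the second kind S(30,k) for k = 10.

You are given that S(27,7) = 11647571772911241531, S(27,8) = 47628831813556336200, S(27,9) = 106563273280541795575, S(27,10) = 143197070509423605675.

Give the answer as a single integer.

[28] T[28,8]:8*47628831813556336200+11647571772911241531=392678226281361931131 · T[28,9]:9*106563273280541795575+47628831813556336200=1006698291338432496375 · T[28,10]:10*143197070509423605675+106563273280541795575=1538533978374777852325
[29] T[29,9]:9*1006698291338432496375+392678226281361931131=9452962848327254398506 · T[29,10]:10*1538533978374777852325+1006698291338432496375=16392038075086211019625
[30] T[30,10]:10*16392038075086211019625+9452962848327254398506=173373343599189364594756
Read S(30,10) = 173373343599189364594756.

173373343599189364594756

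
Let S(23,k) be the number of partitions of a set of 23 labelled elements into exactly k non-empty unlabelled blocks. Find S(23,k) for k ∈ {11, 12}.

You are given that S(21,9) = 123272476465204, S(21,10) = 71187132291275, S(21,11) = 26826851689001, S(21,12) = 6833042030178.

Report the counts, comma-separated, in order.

4864251308951100, 1672162773483930

@22  (22,10):71187132291275·10+123272476465204→835143799377954, (22,11):26826851689001·11+71187132291275→366282500870286, (22,12):6833042030178·12+26826851689001→108823356051137
@23  (23,11):366282500870286·11+835143799377954→4864251308951100, (23,12):108823356051137·12+366282500870286→1672162773483930
Read S(23,11) = 4864251308951100, S(23,12) = 1672162773483930.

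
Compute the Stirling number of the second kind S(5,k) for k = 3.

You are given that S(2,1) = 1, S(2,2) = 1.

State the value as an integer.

25

[3] T[3,1]:1*1+0=1 · T[3,2]:2*1+1=3 · T[3,3]:3*0+1=1
[4] T[4,2]:2*3+1=7 · T[4,3]:3*1+3=6
[5] T[5,3]:3*6+7=25
Read S(5,3) = 25.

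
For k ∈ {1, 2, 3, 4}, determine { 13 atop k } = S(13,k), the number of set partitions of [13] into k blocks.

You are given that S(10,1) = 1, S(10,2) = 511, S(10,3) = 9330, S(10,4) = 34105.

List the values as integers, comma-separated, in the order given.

i=11: T(11,1)=0+1·1=1 | T(11,2)=1+2·511=1023 | T(11,3)=511+3·9330=28501 | T(11,4)=9330+4·34105=145750
i=12: T(12,1)=0+1·1=1 | T(12,2)=1+2·1023=2047 | T(12,3)=1023+3·28501=86526 | T(12,4)=28501+4·145750=611501
i=13: T(13,1)=0+1·1=1 | T(13,2)=1+2·2047=4095 | T(13,3)=2047+3·86526=261625 | T(13,4)=86526+4·611501=2532530
Read S(13,1) = 1, S(13,2) = 4095, S(13,3) = 261625, S(13,4) = 2532530.

1, 4095, 261625, 2532530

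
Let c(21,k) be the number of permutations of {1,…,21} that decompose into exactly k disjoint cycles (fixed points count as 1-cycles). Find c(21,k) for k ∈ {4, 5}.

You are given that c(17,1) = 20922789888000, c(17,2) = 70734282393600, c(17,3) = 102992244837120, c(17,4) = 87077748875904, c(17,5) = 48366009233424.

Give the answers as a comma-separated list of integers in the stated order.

r18: T_18,1=17×20922789888000+0=355687428096000; T_18,2=17×70734282393600+20922789888000=1223405590579200; T_18,3=17×102992244837120+70734282393600=1821602444624640; T_18,4=17×87077748875904+102992244837120=1583313975727488; T_18,5=17×48366009233424+87077748875904=909299905844112
r19: T_19,2=18×1223405590579200+355687428096000=22376988058521600; T_19,3=18×1821602444624640+1223405590579200=34012249593822720; T_19,4=18×1583313975727488+1821602444624640=30321254007719424; T_19,5=18×909299905844112+1583313975727488=17950712280921504
r20: T_20,3=19×34012249593822720+22376988058521600=668609730341153280; T_20,4=19×30321254007719424+34012249593822720=610116075740491776; T_20,5=19×17950712280921504+30321254007719424=371384787345228000
r21: T_21,4=20×610116075740491776+668609730341153280=12870931245150988800; T_21,5=20×371384787345228000+610116075740491776=8037811822645051776
Read c(21,4) = 12870931245150988800, c(21,5) = 8037811822645051776.

12870931245150988800, 8037811822645051776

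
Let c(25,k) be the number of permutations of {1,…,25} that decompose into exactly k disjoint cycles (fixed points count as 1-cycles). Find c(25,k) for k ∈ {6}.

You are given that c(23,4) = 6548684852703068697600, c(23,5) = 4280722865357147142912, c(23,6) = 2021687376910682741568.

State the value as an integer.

[24] T[24,5]:23*4280722865357147142912+6548684852703068697600=105005310755917452984576 · T[24,6]:23*2021687376910682741568+4280722865357147142912=50779532534302850198976
[25] T[25,6]:24*50779532534302850198976+105005310755917452984576=1323714091579185857760000
Read c(25,6) = 1323714091579185857760000.

1323714091579185857760000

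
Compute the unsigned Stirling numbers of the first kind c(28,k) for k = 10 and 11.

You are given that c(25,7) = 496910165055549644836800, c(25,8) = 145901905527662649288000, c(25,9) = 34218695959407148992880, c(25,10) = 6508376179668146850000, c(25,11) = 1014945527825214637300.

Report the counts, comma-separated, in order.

r26: T_26,8=25×145901905527662649288000+496910165055549644836800=4144457803247115877036800; T_26,9=25×34218695959407148992880+145901905527662649288000=1001369304512841374110000; T_26,10=25×6508376179668146850000+34218695959407148992880=196928100451110820242880; T_26,11=25×1014945527825214637300+6508376179668146850000=31882014375298512782500
r27: T_27,9=26×1001369304512841374110000+4144457803247115877036800=30180059720580991603896800; T_27,10=26×196928100451110820242880+1001369304512841374110000=6121499916241722700424880; T_27,11=26×31882014375298512782500+196928100451110820242880=1025860474208872152587880
r28: T_28,10=27×6121499916241722700424880+30180059720580991603896800=195460557459107504515368560; T_28,11=27×1025860474208872152587880+6121499916241722700424880=33819732719881270820297640
Read c(28,10) = 195460557459107504515368560, c(28,11) = 33819732719881270820297640.

195460557459107504515368560, 33819732719881270820297640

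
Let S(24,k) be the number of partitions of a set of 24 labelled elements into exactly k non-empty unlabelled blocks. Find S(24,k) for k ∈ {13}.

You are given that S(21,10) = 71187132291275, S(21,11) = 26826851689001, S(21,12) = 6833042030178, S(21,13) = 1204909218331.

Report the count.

6888836057922000

@22  (22,11):26826851689001·11+71187132291275→366282500870286, (22,12):6833042030178·12+26826851689001→108823356051137, (22,13):1204909218331·13+6833042030178→22496861868481
@23  (23,12):108823356051137·12+366282500870286→1672162773483930, (23,13):22496861868481·13+108823356051137→401282560341390
@24  (24,13):401282560341390·13+1672162773483930→6888836057922000
Read S(24,13) = 6888836057922000.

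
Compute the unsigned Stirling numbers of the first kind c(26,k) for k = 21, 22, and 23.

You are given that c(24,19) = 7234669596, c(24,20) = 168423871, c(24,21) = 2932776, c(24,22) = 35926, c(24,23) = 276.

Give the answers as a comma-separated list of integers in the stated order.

i=25: T(25,20)=7234669596+24·168423871=11276842500 | T(25,21)=168423871+24·2932776=238810495 | T(25,22)=2932776+24·35926=3795000 | T(25,23)=35926+24·276=42550
i=26: T(26,21)=11276842500+25·238810495=17247104875 | T(26,22)=238810495+25·3795000=333685495 | T(26,23)=3795000+25·42550=4858750
Read c(26,21) = 17247104875, c(26,22) = 333685495, c(26,23) = 4858750.

17247104875, 333685495, 4858750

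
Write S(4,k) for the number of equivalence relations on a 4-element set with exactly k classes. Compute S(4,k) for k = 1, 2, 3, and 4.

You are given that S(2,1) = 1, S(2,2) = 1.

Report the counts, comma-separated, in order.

@3  (3,1):1·1+0→1, (3,2):1·2+1→3, (3,3):0·3+1→1
@4  (4,1):1·1+0→1, (4,2):3·2+1→7, (4,3):1·3+3→6, (4,4):0·4+1→1
Read S(4,1) = 1, S(4,2) = 7, S(4,3) = 6, S(4,4) = 1.

1, 7, 6, 1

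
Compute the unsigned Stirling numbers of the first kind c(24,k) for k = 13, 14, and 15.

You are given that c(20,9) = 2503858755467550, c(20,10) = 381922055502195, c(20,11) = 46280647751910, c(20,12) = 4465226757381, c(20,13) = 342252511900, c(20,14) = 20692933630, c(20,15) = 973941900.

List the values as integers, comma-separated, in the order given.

row 21: T[21][10]=20·381922055502195+2503858755467550=10142299865511450  T[21][11]=20·46280647751910+381922055502195=1307535010540395  T[21][12]=20·4465226757381+46280647751910=135585182899530  T[21][13]=20·342252511900+4465226757381=11310276995381  T[21][14]=20·20692933630+342252511900=756111184500  T[21][15]=20·973941900+20692933630=40171771630
row 22: T[22][11]=21·1307535010540395+10142299865511450=37600535086859745  T[22][12]=21·135585182899530+1307535010540395=4154823851430525  T[22][13]=21·11310276995381+135585182899530=373100999802531  T[22][14]=21·756111184500+11310276995381=27188611869881  T[22][15]=21·40171771630+756111184500=1599718388730
row 23: T[23][12]=22·4154823851430525+37600535086859745=129006659818331295  T[23][13]=22·373100999802531+4154823851430525=12363045847086207  T[23][14]=22·27188611869881+373100999802531=971250460939913  T[23][15]=22·1599718388730+27188611869881=62382416421941
row 24: T[24][13]=23·12363045847086207+129006659818331295=413356714301314056  T[24][14]=23·971250460939913+12363045847086207=34701806448704206  T[24][15]=23·62382416421941+971250460939913=2406046038644556
Read c(24,13) = 413356714301314056, c(24,14) = 34701806448704206, c(24,15) = 2406046038644556.

413356714301314056, 34701806448704206, 2406046038644556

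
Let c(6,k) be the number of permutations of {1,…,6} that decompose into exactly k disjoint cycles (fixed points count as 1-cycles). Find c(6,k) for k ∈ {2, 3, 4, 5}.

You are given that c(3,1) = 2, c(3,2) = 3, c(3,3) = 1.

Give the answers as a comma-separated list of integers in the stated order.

row 4: T[4][1]=3·2+0=6  T[4][2]=3·3+2=11  T[4][3]=3·1+3=6  T[4][4]=3·0+1=1
row 5: T[5][1]=4·6+0=24  T[5][2]=4·11+6=50  T[5][3]=4·6+11=35  T[5][4]=4·1+6=10  T[5][5]=4·0+1=1
row 6: T[6][2]=5·50+24=274  T[6][3]=5·35+50=225  T[6][4]=5·10+35=85  T[6][5]=5·1+10=15
Read c(6,2) = 274, c(6,3) = 225, c(6,4) = 85, c(6,5) = 15.

274, 225, 85, 15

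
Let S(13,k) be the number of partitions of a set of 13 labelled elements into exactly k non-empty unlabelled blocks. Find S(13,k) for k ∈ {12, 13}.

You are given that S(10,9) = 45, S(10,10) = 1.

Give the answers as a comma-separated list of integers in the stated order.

row 11: T[11][10]=10·1+45=55  T[11][11]=11·0+1=1
row 12: T[12][11]=11·1+55=66  T[12][12]=12·0+1=1
row 13: T[13][12]=12·1+66=78  T[13][13]=13·0+1=1
Read S(13,12) = 78, S(13,13) = 1.

78, 1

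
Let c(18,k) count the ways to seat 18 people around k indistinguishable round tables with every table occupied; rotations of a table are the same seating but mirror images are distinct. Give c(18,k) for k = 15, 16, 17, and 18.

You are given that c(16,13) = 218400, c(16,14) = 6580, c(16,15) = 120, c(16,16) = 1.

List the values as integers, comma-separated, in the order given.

468180, 10812, 153, 1

[17] T[17,14]:16*6580+218400=323680 · T[17,15]:16*120+6580=8500 · T[17,16]:16*1+120=136 · T[17,17]:16*0+1=1
[18] T[18,15]:17*8500+323680=468180 · T[18,16]:17*136+8500=10812 · T[18,17]:17*1+136=153 · T[18,18]:17*0+1=1
Read c(18,15) = 468180, c(18,16) = 10812, c(18,17) = 153, c(18,18) = 1.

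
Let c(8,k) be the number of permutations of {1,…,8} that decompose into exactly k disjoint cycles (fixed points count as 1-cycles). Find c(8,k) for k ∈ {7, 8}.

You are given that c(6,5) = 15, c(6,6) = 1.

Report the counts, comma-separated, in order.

[7] T[7,6]:6*1+15=21 · T[7,7]:6*0+1=1
[8] T[8,7]:7*1+21=28 · T[8,8]:7*0+1=1
Read c(8,7) = 28, c(8,8) = 1.

28, 1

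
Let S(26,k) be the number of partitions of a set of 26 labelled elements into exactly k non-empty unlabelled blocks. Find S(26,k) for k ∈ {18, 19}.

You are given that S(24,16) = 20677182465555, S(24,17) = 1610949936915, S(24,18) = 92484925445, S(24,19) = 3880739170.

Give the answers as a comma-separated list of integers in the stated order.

107025546101760, 6433839018750

row 25: T[25][17]=17·1610949936915+20677182465555=48063331393110  T[25][18]=18·92484925445+1610949936915=3275678594925  T[25][19]=19·3880739170+92484925445=166218969675
row 26: T[26][18]=18·3275678594925+48063331393110=107025546101760  T[26][19]=19·166218969675+3275678594925=6433839018750
Read S(26,18) = 107025546101760, S(26,19) = 6433839018750.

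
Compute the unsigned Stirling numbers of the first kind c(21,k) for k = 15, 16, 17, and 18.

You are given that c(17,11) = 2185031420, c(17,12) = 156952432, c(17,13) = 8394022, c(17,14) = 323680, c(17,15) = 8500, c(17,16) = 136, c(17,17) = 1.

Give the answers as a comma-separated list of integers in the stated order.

row 18: T[18][12]=17·156952432+2185031420=4853222764  T[18][13]=17·8394022+156952432=299650806  T[18][14]=17·323680+8394022=13896582  T[18][15]=17·8500+323680=468180  T[18][16]=17·136+8500=10812  T[18][17]=17·1+136=153  T[18][18]=17·0+1=1
row 19: T[19][13]=18·299650806+4853222764=10246937272  T[19][14]=18·13896582+299650806=549789282  T[19][15]=18·468180+13896582=22323822  T[19][16]=18·10812+468180=662796  T[19][17]=18·153+10812=13566  T[19][18]=18·1+153=171
row 20: T[20][14]=19·549789282+10246937272=20692933630  T[20][15]=19·22323822+549789282=973941900  T[20][16]=19·662796+22323822=34916946  T[20][17]=19·13566+662796=920550  T[20][18]=19·171+13566=16815
row 21: T[21][15]=20·973941900+20692933630=40171771630  T[21][16]=20·34916946+973941900=1672280820  T[21][17]=20·920550+34916946=53327946  T[21][18]=20·16815+920550=1256850
Read c(21,15) = 40171771630, c(21,16) = 1672280820, c(21,17) = 53327946, c(21,18) = 1256850.

40171771630, 1672280820, 53327946, 1256850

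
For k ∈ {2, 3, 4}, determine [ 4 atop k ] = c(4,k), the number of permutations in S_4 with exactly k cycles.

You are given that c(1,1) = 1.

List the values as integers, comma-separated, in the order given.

row 2: T[2][1]=1·1+0=1  T[2][2]=1·0+1=1
row 3: T[3][1]=2·1+0=2  T[3][2]=2·1+1=3  T[3][3]=2·0+1=1
row 4: T[4][2]=3·3+2=11  T[4][3]=3·1+3=6  T[4][4]=3·0+1=1
Read c(4,2) = 11, c(4,3) = 6, c(4,4) = 1.

11, 6, 1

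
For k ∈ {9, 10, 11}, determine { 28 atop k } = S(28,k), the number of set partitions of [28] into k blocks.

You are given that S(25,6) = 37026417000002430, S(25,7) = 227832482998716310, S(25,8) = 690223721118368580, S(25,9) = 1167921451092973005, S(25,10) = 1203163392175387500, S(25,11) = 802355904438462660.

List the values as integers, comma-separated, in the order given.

[26] T[26,7]:7*227832482998716310+37026417000002430=1631853797991016600 · T[26,8]:8*690223721118368580+227832482998716310=5749622251945664950 · T[26,9]:9*1167921451092973005+690223721118368580=11201516780955125625 · T[26,10]:10*1203163392175387500+1167921451092973005=13199555372846848005 · T[26,11]:11*802355904438462660+1203163392175387500=10029078340998476760
[27] T[27,8]:8*5749622251945664950+1631853797991016600=47628831813556336200 · T[27,9]:9*11201516780955125625+5749622251945664950=106563273280541795575 · T[27,10]:10*13199555372846848005+11201516780955125625=143197070509423605675 · T[27,11]:11*10029078340998476760+13199555372846848005=123519417123830092365
[28] T[28,9]:9*106563273280541795575+47628831813556336200=1006698291338432496375 · T[28,10]:10*143197070509423605675+106563273280541795575=1538533978374777852325 · T[28,11]:11*123519417123830092365+143197070509423605675=1501910658871554621690
Read S(28,9) = 1006698291338432496375, S(28,10) = 1538533978374777852325, S(28,11) = 1501910658871554621690.

1006698291338432496375, 1538533978374777852325, 1501910658871554621690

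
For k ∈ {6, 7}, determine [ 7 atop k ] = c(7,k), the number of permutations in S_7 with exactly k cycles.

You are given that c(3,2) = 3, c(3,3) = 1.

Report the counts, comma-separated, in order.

[4] T[4,3]:3*1+3=6 · T[4,4]:3*0+1=1
[5] T[5,4]:4*1+6=10 · T[5,5]:4*0+1=1
[6] T[6,5]:5*1+10=15 · T[6,6]:5*0+1=1
[7] T[7,6]:6*1+15=21 · T[7,7]:6*0+1=1
Read c(7,6) = 21, c(7,7) = 1.

21, 1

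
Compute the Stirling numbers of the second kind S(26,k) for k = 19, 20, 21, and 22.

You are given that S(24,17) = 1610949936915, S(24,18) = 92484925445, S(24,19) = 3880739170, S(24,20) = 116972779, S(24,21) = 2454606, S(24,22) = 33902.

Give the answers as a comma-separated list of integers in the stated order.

[25] T[25,18]:18*92484925445+1610949936915=3275678594925 · T[25,19]:19*3880739170+92484925445=166218969675 · T[25,20]:20*116972779+3880739170=6220194750 · T[25,21]:21*2454606+116972779=168519505 · T[25,22]:22*33902+2454606=3200450
[26] T[26,19]:19*166218969675+3275678594925=6433839018750 · T[26,20]:20*6220194750+166218969675=290622864675 · T[26,21]:21*168519505+6220194750=9759104355 · T[26,22]:22*3200450+168519505=238929405
Read S(26,19) = 6433839018750, S(26,20) = 290622864675, S(26,21) = 9759104355, S(26,22) = 238929405.

6433839018750, 290622864675, 9759104355, 238929405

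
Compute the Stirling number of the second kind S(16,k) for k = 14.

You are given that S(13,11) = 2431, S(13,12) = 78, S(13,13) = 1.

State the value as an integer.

6020

[14] T[14,12]:12*78+2431=3367 · T[14,13]:13*1+78=91 · T[14,14]:14*0+1=1
[15] T[15,13]:13*91+3367=4550 · T[15,14]:14*1+91=105
[16] T[16,14]:14*105+4550=6020
Read S(16,14) = 6020.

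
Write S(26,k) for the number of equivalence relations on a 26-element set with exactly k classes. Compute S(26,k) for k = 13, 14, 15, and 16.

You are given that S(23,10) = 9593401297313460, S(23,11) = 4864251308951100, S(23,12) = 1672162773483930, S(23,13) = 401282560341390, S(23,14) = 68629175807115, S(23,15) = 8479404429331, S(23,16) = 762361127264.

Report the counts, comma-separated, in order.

1850568574253550060, 477898618396288260, 90449030191104000, 12725877242482560

row 24: T[24][11]=11·4864251308951100+9593401297313460=63100165695775560  T[24][12]=12·1672162773483930+4864251308951100=24930204590758260  T[24][13]=13·401282560341390+1672162773483930=6888836057922000  T[24][14]=14·68629175807115+401282560341390=1362091021641000  T[24][15]=15·8479404429331+68629175807115=195820242247080  T[24][16]=16·762361127264+8479404429331=20677182465555
row 25: T[25][12]=12·24930204590758260+63100165695775560=362262620784874680  T[25][13]=13·6888836057922000+24930204590758260=114485073343744260  T[25][14]=14·1362091021641000+6888836057922000=25958110360896000  T[25][15]=15·195820242247080+1362091021641000=4299394655347200  T[25][16]=16·20677182465555+195820242247080=526655161695960
row 26: T[26][13]=13·114485073343744260+362262620784874680=1850568574253550060  T[26][14]=14·25958110360896000+114485073343744260=477898618396288260  T[26][15]=15·4299394655347200+25958110360896000=90449030191104000  T[26][16]=16·526655161695960+4299394655347200=12725877242482560
Read S(26,13) = 1850568574253550060, S(26,14) = 477898618396288260, S(26,15) = 90449030191104000, S(26,16) = 12725877242482560.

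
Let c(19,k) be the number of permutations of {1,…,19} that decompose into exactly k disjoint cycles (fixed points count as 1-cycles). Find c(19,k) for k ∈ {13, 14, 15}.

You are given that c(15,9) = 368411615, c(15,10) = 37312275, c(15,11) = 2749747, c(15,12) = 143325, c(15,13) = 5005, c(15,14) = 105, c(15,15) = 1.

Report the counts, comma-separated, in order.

row 16: T[16][10]=15·37312275+368411615=928095740  T[16][11]=15·2749747+37312275=78558480  T[16][12]=15·143325+2749747=4899622  T[16][13]=15·5005+143325=218400  T[16][14]=15·105+5005=6580  T[16][15]=15·1+105=120
row 17: T[17][11]=16·78558480+928095740=2185031420  T[17][12]=16·4899622+78558480=156952432  T[17][13]=16·218400+4899622=8394022  T[17][14]=16·6580+218400=323680  T[17][15]=16·120+6580=8500
row 18: T[18][12]=17·156952432+2185031420=4853222764  T[18][13]=17·8394022+156952432=299650806  T[18][14]=17·323680+8394022=13896582  T[18][15]=17·8500+323680=468180
row 19: T[19][13]=18·299650806+4853222764=10246937272  T[19][14]=18·13896582+299650806=549789282  T[19][15]=18·468180+13896582=22323822
Read c(19,13) = 10246937272, c(19,14) = 549789282, c(19,15) = 22323822.

10246937272, 549789282, 22323822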